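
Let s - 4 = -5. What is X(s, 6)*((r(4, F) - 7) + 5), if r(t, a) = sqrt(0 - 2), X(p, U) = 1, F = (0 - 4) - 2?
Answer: -2 + I*sqrt(2) ≈ -2.0 + 1.4142*I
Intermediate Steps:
s = -1 (s = 4 - 5 = -1)
F = -6 (F = -4 - 2 = -6)
r(t, a) = I*sqrt(2) (r(t, a) = sqrt(-2) = I*sqrt(2))
X(s, 6)*((r(4, F) - 7) + 5) = 1*((I*sqrt(2) - 7) + 5) = 1*((-7 + I*sqrt(2)) + 5) = 1*(-2 + I*sqrt(2)) = -2 + I*sqrt(2)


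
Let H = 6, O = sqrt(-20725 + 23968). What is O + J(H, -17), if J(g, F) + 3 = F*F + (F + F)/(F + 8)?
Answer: 2608/9 + sqrt(3243) ≈ 346.73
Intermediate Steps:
O = sqrt(3243) ≈ 56.947
J(g, F) = -3 + F**2 + 2*F/(8 + F) (J(g, F) = -3 + (F*F + (F + F)/(F + 8)) = -3 + (F**2 + (2*F)/(8 + F)) = -3 + (F**2 + 2*F/(8 + F)) = -3 + F**2 + 2*F/(8 + F))
O + J(H, -17) = sqrt(3243) + (-24 + (-17)**3 - 1*(-17) + 8*(-17)**2)/(8 - 17) = sqrt(3243) + (-24 - 4913 + 17 + 8*289)/(-9) = sqrt(3243) - (-24 - 4913 + 17 + 2312)/9 = sqrt(3243) - 1/9*(-2608) = sqrt(3243) + 2608/9 = 2608/9 + sqrt(3243)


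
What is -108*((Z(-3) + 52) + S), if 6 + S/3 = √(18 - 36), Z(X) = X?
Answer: -3348 - 972*I*√2 ≈ -3348.0 - 1374.6*I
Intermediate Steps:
S = -18 + 9*I*√2 (S = -18 + 3*√(18 - 36) = -18 + 3*√(-18) = -18 + 3*(3*I*√2) = -18 + 9*I*√2 ≈ -18.0 + 12.728*I)
-108*((Z(-3) + 52) + S) = -108*((-3 + 52) + (-18 + 9*I*√2)) = -108*(49 + (-18 + 9*I*√2)) = -108*(31 + 9*I*√2) = -3348 - 972*I*√2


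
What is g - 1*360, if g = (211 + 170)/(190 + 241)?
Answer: -154779/431 ≈ -359.12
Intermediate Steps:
g = 381/431 ≈ 0.88399
g - 1*360 = 381/431 - 1*360 = 381/431 - 360 = -154779/431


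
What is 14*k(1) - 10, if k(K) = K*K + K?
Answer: 18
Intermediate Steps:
k(K) = K + K² (k(K) = K² + K = K + K²)
14*k(1) - 10 = 14*(1*(1 + 1)) - 10 = 14*(1*2) - 10 = 14*2 - 10 = 28 - 10 = 18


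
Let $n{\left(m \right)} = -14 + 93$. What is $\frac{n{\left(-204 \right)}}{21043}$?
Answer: $\frac{79}{21043} \approx 0.0037542$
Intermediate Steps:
$n{\left(m \right)} = 79$
$\frac{n{\left(-204 \right)}}{21043} = \frac{79}{21043}$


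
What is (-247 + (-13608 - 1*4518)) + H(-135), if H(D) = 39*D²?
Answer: 692402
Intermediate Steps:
(-247 + (-13608 - 1*4518)) + H(-135) = (-247 + (-13608 - 1*4518)) + 39*(-135)² = (-247 + (-13608 - 4518)) + 39*18225 = (-247 - 18126) + 710775 = -18373 + 710775 = 692402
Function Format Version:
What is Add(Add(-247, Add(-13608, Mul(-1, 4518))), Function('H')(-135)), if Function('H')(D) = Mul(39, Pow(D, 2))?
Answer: 692402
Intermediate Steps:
Add(Add(-247, Add(-13608, Mul(-1, 4518))), Function('H')(-135)) = Add(Add(-247, Add(-13608, Mul(-1, 4518))), Mul(39, Pow(-135, 2))) = Add(Add(-247, Add(-13608, -4518)), Mul(39, 18225)) = Add(Add(-247, -18126), 710775) = Add(-18373, 710775) = 692402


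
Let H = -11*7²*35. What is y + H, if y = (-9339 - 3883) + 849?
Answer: -31238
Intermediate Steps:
y = -12373 (y = -13222 + 849 = -12373)
H = -18865 (H = -11*49*35 = -539*35 = -18865)
y + H = -12373 - 18865 = -31238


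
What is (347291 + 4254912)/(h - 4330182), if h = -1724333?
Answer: -4602203/6054515 ≈ -0.76013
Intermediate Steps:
(347291 + 4254912)/(h - 4330182) = (347291 + 4254912)/(-1724333 - 4330182) = 4602203/(-6054515) = 4602203*(-1/6054515) = -4602203/6054515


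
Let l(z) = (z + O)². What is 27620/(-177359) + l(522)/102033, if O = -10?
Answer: 43675446236/18096470847 ≈ 2.4135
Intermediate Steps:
l(z) = (-10 + z)² (l(z) = (z - 10)² = (-10 + z)²)
27620/(-177359) + l(522)/102033 = 27620/(-177359) + (-10 + 522)²/102033 = 27620*(-1/177359) + 512²*(1/102033) = -27620/177359 + 262144*(1/102033) = -27620/177359 + 262144/102033 = 43675446236/18096470847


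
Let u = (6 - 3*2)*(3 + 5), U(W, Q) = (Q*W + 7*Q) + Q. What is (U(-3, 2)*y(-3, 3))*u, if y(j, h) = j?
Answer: 0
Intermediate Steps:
U(W, Q) = 8*Q + Q*W (U(W, Q) = (7*Q + Q*W) + Q = 8*Q + Q*W)
u = 0 (u = (6 - 6)*8 = 0*8 = 0)
(U(-3, 2)*y(-3, 3))*u = ((2*(8 - 3))*(-3))*0 = ((2*5)*(-3))*0 = (10*(-3))*0 = -30*0 = 0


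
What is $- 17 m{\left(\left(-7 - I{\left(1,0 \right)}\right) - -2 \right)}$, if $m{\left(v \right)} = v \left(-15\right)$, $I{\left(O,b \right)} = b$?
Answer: $-1275$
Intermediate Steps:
$m{\left(v \right)} = - 15 v$
$- 17 m{\left(\left(-7 - I{\left(1,0 \right)}\right) - -2 \right)} = - 17 \left(- 15 \left(\left(-7 - 0\right) - -2\right)\right) = - 17 \left(- 15 \left(\left(-7 + 0\right) + 2\right)\right) = - 17 \left(- 15 \left(-7 + 2\right)\right) = - 17 \left(\left(-15\right) \left(-5\right)\right) = \left(-17\right) 75 = -1275$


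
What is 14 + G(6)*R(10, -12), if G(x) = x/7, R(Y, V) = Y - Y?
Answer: 14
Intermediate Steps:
R(Y, V) = 0
G(x) = x/7 (G(x) = x*(⅐) = x/7)
14 + G(6)*R(10, -12) = 14 + ((⅐)*6)*0 = 14 + (6/7)*0 = 14 + 0 = 14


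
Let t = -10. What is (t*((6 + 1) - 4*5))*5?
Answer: 650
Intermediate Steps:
(t*((6 + 1) - 4*5))*5 = -10*((6 + 1) - 4*5)*5 = -10*(7 - 20)*5 = -10*(-13)*5 = 130*5 = 650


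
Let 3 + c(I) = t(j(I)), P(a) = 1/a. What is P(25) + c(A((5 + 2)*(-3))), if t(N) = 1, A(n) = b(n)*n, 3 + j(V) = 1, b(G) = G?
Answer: -49/25 ≈ -1.9600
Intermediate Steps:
j(V) = -2 (j(V) = -3 + 1 = -2)
A(n) = n² (A(n) = n*n = n²)
c(I) = -2 (c(I) = -3 + 1 = -2)
P(25) + c(A((5 + 2)*(-3))) = 1/25 - 2 = -49/25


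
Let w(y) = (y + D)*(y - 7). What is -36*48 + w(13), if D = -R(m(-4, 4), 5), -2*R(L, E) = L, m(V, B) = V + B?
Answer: -1650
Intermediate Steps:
m(V, B) = B + V
R(L, E) = -L/2
D = 0 (D = -(-1)*(4 - 4)/2 = -(-1)*0/2 = -1*0 = 0)
w(y) = y*(-7 + y) (w(y) = (y + 0)*(y - 7) = y*(-7 + y))
-36*48 + w(13) = -36*48 + 13*(-7 + 13) = -1728 + 13*6 = -1728 + 78 = -1650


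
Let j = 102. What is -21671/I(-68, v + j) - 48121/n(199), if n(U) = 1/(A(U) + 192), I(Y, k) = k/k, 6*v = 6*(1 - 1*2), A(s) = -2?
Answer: -9164661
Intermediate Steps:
v = -1 (v = (6*(1 - 1*2))/6 = (6*(1 - 2))/6 = (6*(-1))/6 = (⅙)*(-6) = -1)
I(Y, k) = 1
n(U) = 1/190 (n(U) = 1/(-2 + 192) = 1/190)
-21671/I(-68, v + j) - 48121/n(199) = -21671/1 - 48121/1/190 = -21671*1 - 48121*190 = -21671 - 9142990 = -9164661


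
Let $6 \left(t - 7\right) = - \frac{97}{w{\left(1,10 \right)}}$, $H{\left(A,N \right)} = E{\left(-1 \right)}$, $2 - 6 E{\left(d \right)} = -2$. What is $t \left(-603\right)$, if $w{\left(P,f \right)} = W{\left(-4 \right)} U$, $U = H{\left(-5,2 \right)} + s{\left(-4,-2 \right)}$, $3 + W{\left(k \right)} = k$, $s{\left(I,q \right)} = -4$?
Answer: $- \frac{532449}{140} \approx -3803.2$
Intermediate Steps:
$E{\left(d \right)} = \frac{2}{3}$ ($E{\left(d \right)} = \frac{1}{3} - - \frac{1}{3} = \frac{1}{3} + \frac{1}{3} = \frac{2}{3}$)
$H{\left(A,N \right)} = \frac{2}{3}$
$W{\left(k \right)} = -3 + k$
$U = - \frac{10}{3}$ ($U = \frac{2}{3} - 4 = - \frac{10}{3} \approx -3.3333$)
$w{\left(P,f \right)} = \frac{70}{3}$ ($w{\left(P,f \right)} = \left(-3 - 4\right) \left(- \frac{10}{3}\right) = \left(-7\right) \left(- \frac{10}{3}\right) = \frac{70}{3}$)
$t = \frac{883}{140}$ ($t = 7 + \frac{\left(-97\right) \frac{1}{\frac{70}{3}}}{6} = 7 + \frac{\left(-97\right) \frac{3}{70}}{6} = 7 + \frac{1}{6} \left(- \frac{291}{70}\right) = 7 - \frac{97}{140} = \frac{883}{140} \approx 6.3071$)
$t \left(-603\right) = \frac{883}{140} \left(-603\right) = - \frac{532449}{140}$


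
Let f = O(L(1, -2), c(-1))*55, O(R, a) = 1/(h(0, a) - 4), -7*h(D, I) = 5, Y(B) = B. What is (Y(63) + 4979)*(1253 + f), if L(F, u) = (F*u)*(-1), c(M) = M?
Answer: 18776408/3 ≈ 6.2588e+6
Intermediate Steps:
h(D, I) = -5/7 (h(D, I) = -⅐*5 = -5/7)
L(F, u) = -F*u
O(R, a) = -7/33 (O(R, a) = 1/(-5/7 - 4) = 1/(-33/7) = -7/33)
f = -35/3 (f = -7/33*55 = -35/3 ≈ -11.667)
(Y(63) + 4979)*(1253 + f) = (63 + 4979)*(1253 - 35/3) = 5042*(3724/3) = 18776408/3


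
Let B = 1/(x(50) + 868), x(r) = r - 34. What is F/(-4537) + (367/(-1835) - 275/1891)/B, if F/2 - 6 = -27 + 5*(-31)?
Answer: -13095644168/42897335 ≈ -305.28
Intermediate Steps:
x(r) = -34 + r
B = 1/884 (B = 1/((-34 + 50) + 868) = 1/(16 + 868) = 1/884 ≈ 0.0011312)
F = -352 (F = 12 + 2*(-27 + 5*(-31)) = 12 + 2*(-27 - 155) = 12 + 2*(-182) = 12 - 364 = -352)
F/(-4537) + (367/(-1835) - 275/1891)/B = -352/(-4537) + (367/(-1835) - 275/1891)/(1/884) = -352*(-1/4537) + (367*(-1/1835) - 275*1/1891)*884 = 352/4537 + (-1/5 - 275/1891)*884 = 352/4537 - 3266/9455*884 = 352/4537 - 2887144/9455 = -13095644168/42897335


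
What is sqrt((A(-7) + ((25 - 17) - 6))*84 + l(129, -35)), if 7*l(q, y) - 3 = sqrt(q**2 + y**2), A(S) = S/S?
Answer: sqrt(12369 + 7*sqrt(17866))/7 ≈ 16.478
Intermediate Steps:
A(S) = 1
l(q, y) = 3/7 + sqrt(q**2 + y**2)/7
sqrt((A(-7) + ((25 - 17) - 6))*84 + l(129, -35)) = sqrt((1 + ((25 - 17) - 6))*84 + (3/7 + sqrt(129**2 + (-35)**2)/7)) = sqrt((1 + (8 - 6))*84 + (3/7 + sqrt(16641 + 1225)/7)) = sqrt((1 + 2)*84 + (3/7 + sqrt(17866)/7)) = sqrt(3*84 + (3/7 + sqrt(17866)/7)) = sqrt(252 + (3/7 + sqrt(17866)/7)) = sqrt(1767/7 + sqrt(17866)/7)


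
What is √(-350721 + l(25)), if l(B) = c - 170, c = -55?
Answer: 3*I*√38994 ≈ 592.41*I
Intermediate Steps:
l(B) = -225 (l(B) = -55 - 170 = -225)
√(-350721 + l(25)) = √(-350721 - 225) = √(-350946) = 3*I*√38994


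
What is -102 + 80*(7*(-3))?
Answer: -1782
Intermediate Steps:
-102 + 80*(7*(-3)) = -102 + 80*(-21) = -102 - 1680 = -1782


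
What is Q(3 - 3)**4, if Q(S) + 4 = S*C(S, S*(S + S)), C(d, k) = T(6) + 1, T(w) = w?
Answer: 256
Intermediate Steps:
C(d, k) = 7 (C(d, k) = 6 + 1 = 7)
Q(S) = -4 + 7*S (Q(S) = -4 + S*7 = -4 + 7*S)
Q(3 - 3)**4 = (-4 + 7*(3 - 3))**4 = (-4 + 7*0)**4 = (-4 + 0)**4 = (-4)**4 = 256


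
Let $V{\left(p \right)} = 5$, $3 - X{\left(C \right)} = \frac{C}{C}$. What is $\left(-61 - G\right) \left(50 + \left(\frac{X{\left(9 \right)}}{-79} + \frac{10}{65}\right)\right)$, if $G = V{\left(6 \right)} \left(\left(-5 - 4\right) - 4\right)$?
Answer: $\frac{205928}{1027} \approx 200.51$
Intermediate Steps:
$X{\left(C \right)} = 2$ ($X{\left(C \right)} = 3 - \frac{C}{C} = 3 - 1 = 2$)
$G = -65$ ($G = 5 \left(\left(-5 - 4\right) - 4\right) = 5 \left(-9 - 4\right) = 5 \left(-13\right) = -65$)
$\left(-61 - G\right) \left(50 + \left(\frac{X{\left(9 \right)}}{-79} + \frac{10}{65}\right)\right) = \left(-61 - -65\right) \left(50 + \left(\frac{2}{-79} + \frac{10}{65}\right)\right) = \left(-61 + 65\right) \left(50 + \left(2 \left(- \frac{1}{79}\right) + 10 \cdot \frac{1}{65}\right)\right) = 4 \left(50 + \left(- \frac{2}{79} + \frac{2}{13}\right)\right) = 4 \left(50 + \frac{132}{1027}\right) = 4 \cdot \frac{51482}{1027} = \frac{205928}{1027}$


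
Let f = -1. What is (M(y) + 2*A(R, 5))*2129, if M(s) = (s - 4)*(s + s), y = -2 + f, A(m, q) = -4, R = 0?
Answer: 72386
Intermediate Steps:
y = -3 (y = -2 - 1 = -3)
M(s) = 2*s*(-4 + s) (M(s) = (-4 + s)*(2*s) = 2*s*(-4 + s))
(M(y) + 2*A(R, 5))*2129 = (2*(-3)*(-4 - 3) + 2*(-4))*2129 = (2*(-3)*(-7) - 8)*2129 = (42 - 8)*2129 = 34*2129 = 72386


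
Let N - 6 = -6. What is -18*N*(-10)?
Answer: 0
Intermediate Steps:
N = 0 (N = 6 - 6 = 0)
-18*N*(-10) = -18*0*(-10) = 0*(-10) = 0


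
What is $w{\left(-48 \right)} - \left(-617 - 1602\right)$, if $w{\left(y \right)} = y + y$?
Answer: $2123$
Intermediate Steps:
$w{\left(y \right)} = 2 y$
$w{\left(-48 \right)} - \left(-617 - 1602\right) = 2 \left(-48\right) - \left(-617 - 1602\right) = -96 - \left(-617 - 1602\right) = -96 - -2219 = -96 + 2219 = 2123$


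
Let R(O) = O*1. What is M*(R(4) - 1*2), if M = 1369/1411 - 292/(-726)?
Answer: 1405906/512193 ≈ 2.7449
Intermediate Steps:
M = 702953/512193 (M = 1369*(1/1411) - 292*(-1/726) = 1369/1411 + 146/363 = 702953/512193 ≈ 1.3724)
R(O) = O
M*(R(4) - 1*2) = 702953*(4 - 1*2)/512193 = 702953*(4 - 2)/512193 = (702953/512193)*2 = 1405906/512193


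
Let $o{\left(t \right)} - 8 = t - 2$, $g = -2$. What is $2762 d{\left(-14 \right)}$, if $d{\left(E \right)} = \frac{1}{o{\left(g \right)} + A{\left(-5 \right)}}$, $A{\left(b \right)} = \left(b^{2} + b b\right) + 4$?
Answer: $\frac{1381}{29} \approx 47.621$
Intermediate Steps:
$A{\left(b \right)} = 4 + 2 b^{2}$ ($A{\left(b \right)} = \left(b^{2} + b^{2}\right) + 4 = 2 b^{2} + 4 = 4 + 2 b^{2}$)
$o{\left(t \right)} = 6 + t$ ($o{\left(t \right)} = 8 + \left(t - 2\right) = 8 + \left(-2 + t\right) = 6 + t$)
$d{\left(E \right)} = \frac{1}{58}$ ($d{\left(E \right)} = \frac{1}{\left(6 - 2\right) + \left(4 + 2 \left(-5\right)^{2}\right)} = \frac{1}{4 + \left(4 + 2 \cdot 25\right)} = \frac{1}{4 + \left(4 + 50\right)} = \frac{1}{4 + 54} = \frac{1}{58}$)
$2762 d{\left(-14 \right)} = 2762 \cdot \frac{1}{58} = \frac{1381}{29}$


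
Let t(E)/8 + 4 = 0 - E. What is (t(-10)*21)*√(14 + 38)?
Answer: 2016*√13 ≈ 7268.8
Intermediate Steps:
t(E) = -32 - 8*E (t(E) = -32 + 8*(0 - E) = -32 + 8*(-E) = -32 - 8*E)
(t(-10)*21)*√(14 + 38) = ((-32 - 8*(-10))*21)*√(14 + 38) = ((-32 + 80)*21)*√52 = (48*21)*(2*√13) = 1008*(2*√13) = 2016*√13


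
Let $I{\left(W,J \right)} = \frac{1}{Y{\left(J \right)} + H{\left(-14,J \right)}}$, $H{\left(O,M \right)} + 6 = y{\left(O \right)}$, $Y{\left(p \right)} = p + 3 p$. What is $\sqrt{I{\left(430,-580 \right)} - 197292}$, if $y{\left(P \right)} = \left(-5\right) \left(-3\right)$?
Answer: $\frac{i \sqrt{1053681529843}}{2311} \approx 444.18 i$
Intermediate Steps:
$y{\left(P \right)} = 15$
$Y{\left(p \right)} = 4 p$
$H{\left(O,M \right)} = 9$ ($H{\left(O,M \right)} = -6 + 15 = 9$)
$I{\left(W,J \right)} = \frac{1}{9 + 4 J}$ ($I{\left(W,J \right)} = \frac{1}{4 J + 9} = \frac{1}{9 + 4 J}$)
$\sqrt{I{\left(430,-580 \right)} - 197292} = \sqrt{\frac{1}{9 + 4 \left(-580\right)} - 197292} = \sqrt{\frac{1}{9 - 2320} - 197292} = \sqrt{\frac{1}{-2311} - 197292} = \sqrt{- \frac{1}{2311} - 197292} = \sqrt{- \frac{455941813}{2311}} = \frac{i \sqrt{1053681529843}}{2311}$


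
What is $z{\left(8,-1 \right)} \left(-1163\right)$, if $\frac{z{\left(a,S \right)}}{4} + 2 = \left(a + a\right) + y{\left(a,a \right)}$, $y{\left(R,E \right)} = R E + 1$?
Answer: $-367508$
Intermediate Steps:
$y{\left(R,E \right)} = 1 + E R$ ($y{\left(R,E \right)} = E R + 1 = 1 + E R$)
$z{\left(a,S \right)} = -4 + 4 a^{2} + 8 a$ ($z{\left(a,S \right)} = -8 + 4 \left(\left(a + a\right) + \left(1 + a a\right)\right) = -8 + 4 \left(2 a + \left(1 + a^{2}\right)\right) = -8 + 4 \left(1 + a^{2} + 2 a\right) = -8 + \left(4 + 4 a^{2} + 8 a\right) = -4 + 4 a^{2} + 8 a$)
$z{\left(8,-1 \right)} \left(-1163\right) = \left(-4 + 4 \cdot 8^{2} + 8 \cdot 8\right) \left(-1163\right) = \left(-4 + 4 \cdot 64 + 64\right) \left(-1163\right) = \left(-4 + 256 + 64\right) \left(-1163\right) = 316 \left(-1163\right) = -367508$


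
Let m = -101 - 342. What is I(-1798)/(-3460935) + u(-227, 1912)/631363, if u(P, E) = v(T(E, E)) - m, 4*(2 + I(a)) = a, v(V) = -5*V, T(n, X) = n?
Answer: -20845522667/1456737536270 ≈ -0.014310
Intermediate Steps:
I(a) = -2 + a/4
m = -443
u(P, E) = 443 - 5*E (u(P, E) = -5*E - 1*(-443) = -5*E + 443 = 443 - 5*E)
I(-1798)/(-3460935) + u(-227, 1912)/631363 = (-2 + (¼)*(-1798))/(-3460935) + (443 - 5*1912)/631363 = (-2 - 899/2)*(-1/3460935) + (443 - 9560)*(1/631363) = -903/2*(-1/3460935) - 9117*1/631363 = 301/2307290 - 9117/631363 = -20845522667/1456737536270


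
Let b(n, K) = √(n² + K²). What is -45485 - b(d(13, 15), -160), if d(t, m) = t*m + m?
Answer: -45485 - 10*√697 ≈ -45749.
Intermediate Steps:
d(t, m) = m + m*t (d(t, m) = m*t + m = m + m*t)
b(n, K) = √(K² + n²)
-45485 - b(d(13, 15), -160) = -45485 - √((-160)² + (15*(1 + 13))²) = -45485 - √(25600 + (15*14)²) = -45485 - √(25600 + 210²) = -45485 - √(25600 + 44100) = -45485 - √69700 = -45485 - 10*√697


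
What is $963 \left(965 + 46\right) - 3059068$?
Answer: $-2085475$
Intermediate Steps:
$963 \left(965 + 46\right) - 3059068 = 963 \cdot 1011 - 3059068 = 973593 - 3059068 = -2085475$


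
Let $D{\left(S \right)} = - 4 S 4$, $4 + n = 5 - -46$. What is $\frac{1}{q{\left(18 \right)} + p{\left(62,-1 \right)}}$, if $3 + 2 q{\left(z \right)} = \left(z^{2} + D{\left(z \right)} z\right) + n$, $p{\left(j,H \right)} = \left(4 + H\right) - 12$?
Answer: $- \frac{1}{2417} \approx -0.00041374$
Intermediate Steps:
$n = 47$ ($n = -4 + \left(5 - -46\right) = -4 + \left(5 + 46\right) = -4 + 51 = 47$)
$D{\left(S \right)} = - 16 S$
$p{\left(j,H \right)} = -8 + H$
$q{\left(z \right)} = 22 - \frac{15 z^{2}}{2}$ ($q{\left(z \right)} = - \frac{3}{2} + \frac{\left(z^{2} + - 16 z z\right) + 47}{2} = - \frac{3}{2} + \frac{\left(z^{2} - 16 z^{2}\right) + 47}{2} = - \frac{3}{2} + \frac{- 15 z^{2} + 47}{2} = - \frac{3}{2} + \frac{47 - 15 z^{2}}{2} = - \frac{3}{2} - \left(- \frac{47}{2} + \frac{15 z^{2}}{2}\right) = 22 - \frac{15 z^{2}}{2}$)
$\frac{1}{q{\left(18 \right)} + p{\left(62,-1 \right)}} = \frac{1}{\left(22 - \frac{15 \cdot 18^{2}}{2}\right) - 9} = \frac{1}{\left(22 - 2430\right) - 9} = \frac{1}{-2408 - 9} = \frac{1}{-2417} = - \frac{1}{2417}$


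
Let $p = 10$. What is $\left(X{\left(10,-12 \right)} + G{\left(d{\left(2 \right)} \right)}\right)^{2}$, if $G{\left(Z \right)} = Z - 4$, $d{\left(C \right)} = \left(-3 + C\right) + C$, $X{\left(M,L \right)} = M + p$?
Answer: $289$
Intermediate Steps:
$X{\left(M,L \right)} = 10 + M$ ($X{\left(M,L \right)} = M + 10 = 10 + M$)
$d{\left(C \right)} = -3 + 2 C$
$G{\left(Z \right)} = -4 + Z$
$\left(X{\left(10,-12 \right)} + G{\left(d{\left(2 \right)} \right)}\right)^{2} = \left(\left(10 + 10\right) + \left(-4 + \left(-3 + 2 \cdot 2\right)\right)\right)^{2} = \left(20 + \left(-4 + \left(-3 + 4\right)\right)\right)^{2} = \left(20 + \left(-4 + 1\right)\right)^{2} = \left(20 - 3\right)^{2} = 17^{2} = 289$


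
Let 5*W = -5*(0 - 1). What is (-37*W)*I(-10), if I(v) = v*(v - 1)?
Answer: -4070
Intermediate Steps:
W = 1 (W = (-5*(0 - 1))/5 = (-5*(-1))/5 = (⅕)*5 = 1)
I(v) = v*(-1 + v)
(-37*W)*I(-10) = (-37*1)*(-10*(-1 - 10)) = -(-370)*(-11) = -37*110 = -4070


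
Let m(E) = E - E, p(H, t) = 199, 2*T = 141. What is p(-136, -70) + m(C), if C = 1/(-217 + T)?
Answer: 199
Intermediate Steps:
T = 141/2 (T = (1/2)*141 = 141/2 ≈ 70.500)
C = -2/293 (C = 1/(-217 + 141/2) = 1/(-293/2) = -2/293 ≈ -0.0068259)
m(E) = 0
p(-136, -70) + m(C) = 199 + 0 = 199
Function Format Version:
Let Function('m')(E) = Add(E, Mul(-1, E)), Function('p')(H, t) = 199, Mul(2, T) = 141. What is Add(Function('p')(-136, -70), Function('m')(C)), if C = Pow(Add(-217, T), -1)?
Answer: 199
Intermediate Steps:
T = Rational(141, 2) (T = Mul(Rational(1, 2), 141) = Rational(141, 2) ≈ 70.500)
C = Rational(-2, 293) (C = Pow(Add(-217, Rational(141, 2)), -1) = Pow(Rational(-293, 2), -1) = Rational(-2, 293) ≈ -0.0068259)
Function('m')(E) = 0
Add(Function('p')(-136, -70), Function('m')(C)) = Add(199, 0) = 199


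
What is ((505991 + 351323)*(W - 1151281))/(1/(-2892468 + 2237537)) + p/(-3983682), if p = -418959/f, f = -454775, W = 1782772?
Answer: -214122655027635031456976726553/603892993850 ≈ -3.5457e+17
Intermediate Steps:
p = 418959/454775 (p = -418959/(-454775) = -418959*(-1/454775) = 418959/454775 ≈ 0.92124)
((505991 + 351323)*(W - 1151281))/(1/(-2892468 + 2237537)) + p/(-3983682) = ((505991 + 351323)*(1782772 - 1151281))/(1/(-2892468 + 2237537)) + (418959/454775)/(-3983682) = (857314*631491)/(1/(-654931)) + (418959/454775)*(-1/3983682) = 541386075174/(-1/654931) - 139653/603892993850 = 541386075174*(-654931) - 139653/603892993850 = -354570523599782994 - 139653/603892993850 = -214122655027635031456976726553/603892993850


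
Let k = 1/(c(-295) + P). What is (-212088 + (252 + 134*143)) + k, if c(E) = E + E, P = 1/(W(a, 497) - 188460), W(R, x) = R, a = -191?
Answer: -21445404617985/111304091 ≈ -1.9267e+5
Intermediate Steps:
P = -1/188651 (P = 1/(-191 - 188460) = 1/(-188651) = -1/188651 ≈ -5.3008e-6)
c(E) = 2*E
k = -188651/111304091 (k = 1/(2*(-295) - 1/188651) = 1/(-590 - 1/188651) = 1/(-111304091/188651) = -188651/111304091 ≈ -0.0016949)
(-212088 + (252 + 134*143)) + k = (-212088 + (252 + 134*143)) - 188651/111304091 = (-212088 + (252 + 19162)) - 188651/111304091 = (-212088 + 19414) - 188651/111304091 = -192674 - 188651/111304091 = -21445404617985/111304091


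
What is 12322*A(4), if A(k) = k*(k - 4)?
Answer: 0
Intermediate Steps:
A(k) = k*(-4 + k)
12322*A(4) = 12322*(4*(-4 + 4)) = 12322*(4*0) = 12322*0 = 0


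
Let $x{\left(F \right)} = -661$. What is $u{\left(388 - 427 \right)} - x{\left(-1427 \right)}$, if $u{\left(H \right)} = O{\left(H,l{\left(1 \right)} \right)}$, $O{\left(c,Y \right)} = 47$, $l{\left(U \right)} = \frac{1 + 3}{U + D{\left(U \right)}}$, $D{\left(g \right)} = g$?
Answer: $708$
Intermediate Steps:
$l{\left(U \right)} = \frac{2}{U}$ ($l{\left(U \right)} = \frac{1 + 3}{U + U} = \frac{4}{2 U} = 4 \frac{1}{2 U} = \frac{2}{U}$)
$u{\left(H \right)} = 47$
$u{\left(388 - 427 \right)} - x{\left(-1427 \right)} = 47 - -661 = 47 + 661 = 708$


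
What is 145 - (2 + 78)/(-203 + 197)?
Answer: 475/3 ≈ 158.33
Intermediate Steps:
145 - (2 + 78)/(-203 + 197) = 145 - 80/(-6) = 145 - 80*(-1)/6 = 145 - 1*(-40/3) = 145 + 40/3 = 475/3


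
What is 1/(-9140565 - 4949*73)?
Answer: -1/9501842 ≈ -1.0524e-7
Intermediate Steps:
1/(-9140565 - 4949*73) = 1/(-9140565 - 361277) = 1/(-9501842) = -1/9501842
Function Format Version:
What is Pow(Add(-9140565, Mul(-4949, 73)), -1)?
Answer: Rational(-1, 9501842) ≈ -1.0524e-7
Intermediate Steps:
Pow(Add(-9140565, Mul(-4949, 73)), -1) = Pow(Add(-9140565, -361277), -1) = Pow(-9501842, -1) = Rational(-1, 9501842)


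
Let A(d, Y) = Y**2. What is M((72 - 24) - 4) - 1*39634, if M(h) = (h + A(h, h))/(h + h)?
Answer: -79223/2 ≈ -39612.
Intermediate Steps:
M(h) = (h + h**2)/(2*h) (M(h) = (h + h**2)/(h + h) = (h + h**2)/((2*h)) = (h + h**2)*(1/(2*h)) = (h + h**2)/(2*h))
M((72 - 24) - 4) - 1*39634 = (1/2 + ((72 - 24) - 4)/2) - 1*39634 = (1/2 + (48 - 4)/2) - 39634 = (1/2 + (1/2)*44) - 39634 = (1/2 + 22) - 39634 = 45/2 - 39634 = -79223/2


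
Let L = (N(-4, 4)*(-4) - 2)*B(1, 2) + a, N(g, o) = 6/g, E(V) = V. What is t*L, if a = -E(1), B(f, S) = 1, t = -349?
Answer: -1047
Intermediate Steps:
a = -1 (a = -1*1 = -1)
L = 3 (L = ((6/(-4))*(-4) - 2)*1 - 1 = ((6*(-¼))*(-4) - 2)*1 - 1 = (-3/2*(-4) - 2)*1 - 1 = (6 - 2)*1 - 1 = 4*1 - 1 = 4 - 1 = 3)
t*L = -349*3 = -1047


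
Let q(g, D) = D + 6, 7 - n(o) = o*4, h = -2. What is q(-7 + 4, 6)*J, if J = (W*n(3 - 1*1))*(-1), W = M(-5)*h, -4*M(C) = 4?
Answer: 24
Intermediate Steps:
M(C) = -1 (M(C) = -¼*4 = -1)
n(o) = 7 - 4*o (n(o) = 7 - o*4 = 7 - 4*o)
W = 2 (W = -1*(-2) = 2)
q(g, D) = 6 + D
J = 2 (J = (2*(7 - 4*(3 - 1*1)))*(-1) = (2*(7 - 4*(3 - 1)))*(-1) = (2*(7 - 4*2))*(-1) = (2*(7 - 8))*(-1) = (2*(-1))*(-1) = -2*(-1) = 2)
q(-7 + 4, 6)*J = (6 + 6)*2 = 12*2 = 24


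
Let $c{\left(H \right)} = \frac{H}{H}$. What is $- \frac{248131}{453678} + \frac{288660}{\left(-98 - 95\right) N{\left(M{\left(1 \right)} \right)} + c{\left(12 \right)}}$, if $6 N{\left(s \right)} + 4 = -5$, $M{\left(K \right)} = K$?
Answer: $\frac{3153894203}{3175746} \approx 993.12$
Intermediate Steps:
$N{\left(s \right)} = - \frac{3}{2}$ ($N{\left(s \right)} = - \frac{2}{3} + \frac{1}{6} \left(-5\right) = - \frac{2}{3} - \frac{5}{6} = - \frac{3}{2}$)
$c{\left(H \right)} = 1$
$- \frac{248131}{453678} + \frac{288660}{\left(-98 - 95\right) N{\left(M{\left(1 \right)} \right)} + c{\left(12 \right)}} = - \frac{248131}{453678} + \frac{288660}{\left(-98 - 95\right) \left(- \frac{3}{2}\right) + 1} = \left(-248131\right) \frac{1}{453678} + \frac{288660}{\left(-193\right) \left(- \frac{3}{2}\right) + 1} = - \frac{248131}{453678} + \frac{288660}{\frac{579}{2} + 1} = - \frac{248131}{453678} + \frac{288660}{\frac{581}{2}} = - \frac{248131}{453678} + 288660 \cdot \frac{2}{581} = - \frac{248131}{453678} + \frac{577320}{581} = \frac{3153894203}{3175746}$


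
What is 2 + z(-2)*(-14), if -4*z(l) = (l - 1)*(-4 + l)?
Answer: 65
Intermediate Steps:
z(l) = -(-1 + l)*(-4 + l)/4 (z(l) = -(l - 1)*(-4 + l)/4 = -(-1 + l)*(-4 + l)/4)
2 + z(-2)*(-14) = 2 + (-1 - ¼*(-2)² + (5/4)*(-2))*(-14) = 2 + (-1 - ¼*4 - 5/2)*(-14) = 2 + (-1 - 1 - 5/2)*(-14) = 2 - 9/2*(-14) = 2 + 63 = 65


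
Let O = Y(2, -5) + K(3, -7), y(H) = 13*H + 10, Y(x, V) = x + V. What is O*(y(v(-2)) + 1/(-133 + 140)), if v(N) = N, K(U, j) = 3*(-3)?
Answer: 1332/7 ≈ 190.29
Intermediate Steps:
Y(x, V) = V + x
K(U, j) = -9
y(H) = 10 + 13*H
O = -12 (O = (-5 + 2) - 9 = -3 - 9 = -12)
O*(y(v(-2)) + 1/(-133 + 140)) = -12*((10 + 13*(-2)) + 1/(-133 + 140)) = -12*((10 - 26) + 1/7) = -12*(-16 + ⅐) = -12*(-111/7) = 1332/7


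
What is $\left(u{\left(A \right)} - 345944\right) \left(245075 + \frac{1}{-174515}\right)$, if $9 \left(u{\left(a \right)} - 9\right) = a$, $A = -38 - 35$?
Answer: $- \frac{44387196354053504}{523545} \approx -8.4782 \cdot 10^{10}$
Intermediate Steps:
$A = -73$
$u{\left(a \right)} = 9 + \frac{a}{9}$
$\left(u{\left(A \right)} - 345944\right) \left(245075 + \frac{1}{-174515}\right) = \left(\left(9 + \frac{1}{9} \left(-73\right)\right) - 345944\right) \left(245075 + \frac{1}{-174515}\right) = \left(\left(9 - \frac{73}{9}\right) - 345944\right) \left(245075 - \frac{1}{174515}\right) = \left(\frac{8}{9} - 345944\right) \frac{42769263624}{174515} = \left(- \frac{3113488}{9}\right) \frac{42769263624}{174515} = - \frac{44387196354053504}{523545}$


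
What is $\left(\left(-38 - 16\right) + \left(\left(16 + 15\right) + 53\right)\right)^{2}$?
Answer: $900$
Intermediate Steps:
$\left(\left(-38 - 16\right) + \left(\left(16 + 15\right) + 53\right)\right)^{2} = \left(-54 + \left(31 + 53\right)\right)^{2} = \left(-54 + 84\right)^{2} = 30^{2} = 900$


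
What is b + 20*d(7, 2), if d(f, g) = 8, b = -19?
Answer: 141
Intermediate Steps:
b + 20*d(7, 2) = -19 + 20*8 = -19 + 160 = 141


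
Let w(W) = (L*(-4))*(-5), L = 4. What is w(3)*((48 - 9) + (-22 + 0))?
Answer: 1360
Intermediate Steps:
w(W) = 80 (w(W) = (4*(-4))*(-5) = -16*(-5) = 80)
w(3)*((48 - 9) + (-22 + 0)) = 80*((48 - 9) + (-22 + 0)) = 80*(39 - 22) = 80*17 = 1360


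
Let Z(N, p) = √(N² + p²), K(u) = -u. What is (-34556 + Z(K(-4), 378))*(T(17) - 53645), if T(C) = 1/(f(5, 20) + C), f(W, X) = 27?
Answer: 20391314181/11 - 11801895*√1429/22 ≈ 1.8335e+9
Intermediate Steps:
T(C) = 1/(27 + C)
(-34556 + Z(K(-4), 378))*(T(17) - 53645) = (-34556 + √((-1*(-4))² + 378²))*(1/(27 + 17) - 53645) = (-34556 + √(4² + 142884))*(1/44 - 53645) = (-34556 + √(16 + 142884))*(1/44 - 53645) = (-34556 + √142900)*(-2360379/44) = (-34556 + 10*√1429)*(-2360379/44) = 20391314181/11 - 11801895*√1429/22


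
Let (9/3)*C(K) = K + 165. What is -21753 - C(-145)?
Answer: -65279/3 ≈ -21760.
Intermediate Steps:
C(K) = 55 + K/3 (C(K) = (K + 165)/3 = (165 + K)/3 = 55 + K/3)
-21753 - C(-145) = -21753 - (55 + (1/3)*(-145)) = -21753 - (55 - 145/3) = -21753 - 1*20/3 = -21753 - 20/3 = -65279/3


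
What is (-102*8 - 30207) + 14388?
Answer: -16635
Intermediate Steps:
(-102*8 - 30207) + 14388 = (-816 - 30207) + 14388 = -31023 + 14388 = -16635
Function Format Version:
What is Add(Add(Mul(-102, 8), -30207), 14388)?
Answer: -16635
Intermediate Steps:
Add(Add(Mul(-102, 8), -30207), 14388) = Add(Add(-816, -30207), 14388) = Add(-31023, 14388) = -16635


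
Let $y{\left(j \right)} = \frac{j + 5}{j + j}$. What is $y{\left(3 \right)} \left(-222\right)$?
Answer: $-296$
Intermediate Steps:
$y{\left(j \right)} = \frac{5 + j}{2 j}$
$y{\left(3 \right)} \left(-222\right) = \frac{5 + 3}{2 \cdot 3} \left(-222\right) = \frac{1}{2} \cdot \frac{1}{3} \cdot 8 \left(-222\right) = \frac{4}{3} \left(-222\right) = -296$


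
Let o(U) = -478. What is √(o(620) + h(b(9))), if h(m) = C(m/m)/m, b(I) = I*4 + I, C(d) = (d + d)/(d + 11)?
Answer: I*√3871770/90 ≈ 21.863*I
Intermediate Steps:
C(d) = 2*d/(11 + d) (C(d) = (2*d)/(11 + d) = 2*d/(11 + d))
b(I) = 5*I (b(I) = 4*I + I = 5*I)
h(m) = 1/(6*m) (h(m) = (2*(m/m)/(11 + m/m))/m = (2*1/(11 + 1))/m = (2*1/12)/m = (2*1*(1/12))/m = 1/(6*m))
√(o(620) + h(b(9))) = √(-478 + 1/(6*((5*9)))) = √(-478 + (⅙)/45) = √(-478 + (⅙)*(1/45)) = √(-478 + 1/270) = √(-129059/270) = I*√3871770/90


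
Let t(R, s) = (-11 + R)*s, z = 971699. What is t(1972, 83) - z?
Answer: -808936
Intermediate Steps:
t(R, s) = s*(-11 + R)
t(1972, 83) - z = 83*(-11 + 1972) - 1*971699 = 83*1961 - 971699 = 162763 - 971699 = -808936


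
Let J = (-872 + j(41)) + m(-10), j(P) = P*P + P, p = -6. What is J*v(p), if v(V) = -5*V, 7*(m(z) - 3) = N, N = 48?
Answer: 180570/7 ≈ 25796.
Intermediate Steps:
m(z) = 69/7 (m(z) = 3 + (1/7)*48 = 3 + 48/7 = 69/7)
j(P) = P + P**2 (j(P) = P**2 + P = P + P**2)
J = 6019/7 (J = (-872 + 41*(1 + 41)) + 69/7 = (-872 + 41*42) + 69/7 = (-872 + 1722) + 69/7 = 850 + 69/7 = 6019/7 ≈ 859.86)
J*v(p) = 6019*(-5*(-6))/7 = (6019/7)*30 = 180570/7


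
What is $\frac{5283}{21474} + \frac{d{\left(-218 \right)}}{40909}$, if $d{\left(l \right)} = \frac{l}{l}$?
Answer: $\frac{24015969}{97608874} \approx 0.24604$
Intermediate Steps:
$d{\left(l \right)} = 1$
$\frac{5283}{21474} + \frac{d{\left(-218 \right)}}{40909} = \frac{5283}{21474} + 1 \cdot \frac{1}{40909} = 5283 \cdot \frac{1}{21474} + 1 \cdot \frac{1}{40909} = \frac{587}{2386} + \frac{1}{40909} = \frac{24015969}{97608874}$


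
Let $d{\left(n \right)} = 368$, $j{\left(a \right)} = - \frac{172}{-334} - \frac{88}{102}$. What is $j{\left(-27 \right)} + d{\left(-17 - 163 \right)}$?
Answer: $\frac{3131294}{8517} \approx 367.65$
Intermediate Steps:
$j{\left(a \right)} = - \frac{2962}{8517}$ ($j{\left(a \right)} = \left(-172\right) \left(- \frac{1}{334}\right) - \frac{44}{51} = \frac{86}{167} - \frac{44}{51} = - \frac{2962}{8517}$)
$j{\left(-27 \right)} + d{\left(-17 - 163 \right)} = - \frac{2962}{8517} + 368 = \frac{3131294}{8517}$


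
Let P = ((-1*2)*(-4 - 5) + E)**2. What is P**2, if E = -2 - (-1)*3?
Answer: 130321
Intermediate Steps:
E = 1 (E = -2 - 1*(-3) = -2 + 3 = 1)
P = 361 (P = ((-1*2)*(-4 - 5) + 1)**2 = (-2*(-9) + 1)**2 = (18 + 1)**2 = 19**2 = 361)
P**2 = 361**2 = 130321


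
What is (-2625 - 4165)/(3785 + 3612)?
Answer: -6790/7397 ≈ -0.91794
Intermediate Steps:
(-2625 - 4165)/(3785 + 3612) = -6790/7397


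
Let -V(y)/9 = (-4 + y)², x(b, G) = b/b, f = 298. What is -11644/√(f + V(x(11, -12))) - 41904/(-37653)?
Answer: 13968/12551 - 11644*√217/217 ≈ -789.33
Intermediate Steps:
x(b, G) = 1
V(y) = -9*(-4 + y)²
-11644/√(f + V(x(11, -12))) - 41904/(-37653) = -11644/√(298 - 9*(-4 + 1)²) - 41904/(-37653) = -11644/√(298 - 9*(-3)²) - 41904*(-1/37653) = -11644/√(298 - 9*9) + 13968/12551 = -11644/√(298 - 81) + 13968/12551 = -11644*√217/217 + 13968/12551 = 13968/12551 - 11644*√217/217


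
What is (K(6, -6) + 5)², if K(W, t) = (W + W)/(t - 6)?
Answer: 16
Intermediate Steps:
K(W, t) = 2*W/(-6 + t) (K(W, t) = (2*W)/(-6 + t) = 2*W/(-6 + t))
(K(6, -6) + 5)² = (2*6/(-6 - 6) + 5)² = (2*6/(-12) + 5)² = (2*6*(-1/12) + 5)² = (-1 + 5)² = 4² = 16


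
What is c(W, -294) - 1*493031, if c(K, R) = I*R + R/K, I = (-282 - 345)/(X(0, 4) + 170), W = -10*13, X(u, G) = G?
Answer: -927362177/1885 ≈ -4.9197e+5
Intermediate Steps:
W = -130
I = -209/58 (I = (-282 - 345)/(4 + 170) = -627/174 = -627*1/174 = -209/58 ≈ -3.6034)
c(K, R) = -209*R/58 + R/K
c(W, -294) - 1*493031 = (-209/58*(-294) - 294/(-130)) - 1*493031 = (30723/29 - 294*(-1/130)) - 493031 = (30723/29 + 147/65) - 493031 = 2001258/1885 - 493031 = -927362177/1885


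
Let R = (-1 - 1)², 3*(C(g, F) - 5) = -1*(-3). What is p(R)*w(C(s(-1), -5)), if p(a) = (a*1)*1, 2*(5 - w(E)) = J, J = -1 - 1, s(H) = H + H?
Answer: 24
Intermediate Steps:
s(H) = 2*H
J = -2
C(g, F) = 6 (C(g, F) = 5 + (-1*(-3))/3 = 5 + (⅓)*3 = 5 + 1 = 6)
w(E) = 6 (w(E) = 5 - ½*(-2) = 5 + 1 = 6)
R = 4 (R = (-2)² = 4)
p(a) = a (p(a) = a*1 = a)
p(R)*w(C(s(-1), -5)) = 4*6 = 24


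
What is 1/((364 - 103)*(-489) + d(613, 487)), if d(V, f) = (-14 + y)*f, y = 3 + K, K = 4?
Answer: -1/131038 ≈ -7.6314e-6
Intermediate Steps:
y = 7 (y = 3 + 4 = 7)
d(V, f) = -7*f (d(V, f) = (-14 + 7)*f = -7*f)
1/((364 - 103)*(-489) + d(613, 487)) = 1/((364 - 103)*(-489) - 7*487) = 1/(261*(-489) - 3409) = 1/(-127629 - 3409) = 1/(-131038) = -1/131038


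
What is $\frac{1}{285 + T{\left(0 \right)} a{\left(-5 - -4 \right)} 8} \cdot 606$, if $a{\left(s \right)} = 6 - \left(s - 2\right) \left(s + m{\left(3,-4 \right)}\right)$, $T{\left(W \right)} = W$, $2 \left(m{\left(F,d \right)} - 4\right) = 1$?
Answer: $\frac{202}{95} \approx 2.1263$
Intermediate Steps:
$m{\left(F,d \right)} = \frac{9}{2}$ ($m{\left(F,d \right)} = 4 + \frac{1}{2} \cdot 1 = 4 + \frac{1}{2} = \frac{9}{2}$)
$a{\left(s \right)} = 6 - \left(-2 + s\right) \left(\frac{9}{2} + s\right)$ ($a{\left(s \right)} = 6 - \left(s - 2\right) \left(s + \frac{9}{2}\right) = 6 - \left(-2 + s\right) \left(\frac{9}{2} + s\right)$)
$\frac{1}{285 + T{\left(0 \right)} a{\left(-5 - -4 \right)} 8} \cdot 606 = \frac{1}{285 + 0 \left(15 - \left(-5 - -4\right)^{2} - \frac{5 \left(-5 - -4\right)}{2}\right) 8} \cdot 606 = \frac{1}{285 + 0 \left(15 - \left(-5 + 4\right)^{2} - \frac{5 \left(-5 + 4\right)}{2}\right) 8} \cdot 606 = \frac{1}{285 + 0 \left(15 - \left(-1\right)^{2} - - \frac{5}{2}\right) 8} \cdot 606 = \frac{1}{285 + 0 \left(15 - 1 + \frac{5}{2}\right) 8} \cdot 606 = \frac{1}{285 + 0 \cdot \frac{33}{2} \cdot 8} \cdot 606 = \frac{1}{285 + 0 \cdot 8} \cdot 606 = \frac{1}{285 + 0} \cdot 606 = \frac{1}{285} \cdot 606 = \frac{202}{95}$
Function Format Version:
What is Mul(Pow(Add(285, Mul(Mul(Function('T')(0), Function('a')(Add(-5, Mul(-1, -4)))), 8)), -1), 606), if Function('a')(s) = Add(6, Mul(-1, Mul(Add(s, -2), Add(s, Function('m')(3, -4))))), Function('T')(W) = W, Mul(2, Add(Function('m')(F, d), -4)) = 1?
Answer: Rational(202, 95) ≈ 2.1263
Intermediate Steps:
Function('m')(F, d) = Rational(9, 2) (Function('m')(F, d) = Add(4, Mul(Rational(1, 2), 1)) = Add(4, Rational(1, 2)) = Rational(9, 2))
Function('a')(s) = Add(6, Mul(-1, Add(-2, s), Add(Rational(9, 2), s))) (Function('a')(s) = Add(6, Mul(-1, Mul(Add(s, -2), Add(s, Rational(9, 2))))) = Add(6, Mul(-1, Mul(Add(-2, s), Add(Rational(9, 2), s)))) = Add(6, Mul(-1, Add(-2, s), Add(Rational(9, 2), s))))
Mul(Pow(Add(285, Mul(Mul(Function('T')(0), Function('a')(Add(-5, Mul(-1, -4)))), 8)), -1), 606) = Mul(Pow(Add(285, Mul(Mul(0, Add(15, Mul(-1, Pow(Add(-5, Mul(-1, -4)), 2)), Mul(Rational(-5, 2), Add(-5, Mul(-1, -4))))), 8)), -1), 606) = Mul(Pow(Add(285, Mul(Mul(0, Add(15, Mul(-1, Pow(Add(-5, 4), 2)), Mul(Rational(-5, 2), Add(-5, 4)))), 8)), -1), 606) = Mul(Pow(Add(285, Mul(Mul(0, Add(15, Mul(-1, Pow(-1, 2)), Mul(Rational(-5, 2), -1))), 8)), -1), 606) = Mul(Pow(Add(285, Mul(Mul(0, Add(15, Mul(-1, 1), Rational(5, 2))), 8)), -1), 606) = Mul(Pow(Add(285, Mul(Mul(0, Add(15, -1, Rational(5, 2))), 8)), -1), 606) = Mul(Pow(Add(285, Mul(Mul(0, Rational(33, 2)), 8)), -1), 606) = Mul(Pow(Add(285, Mul(0, 8)), -1), 606) = Mul(Pow(Add(285, 0), -1), 606) = Mul(Pow(285, -1), 606) = Mul(Rational(1, 285), 606) = Rational(202, 95)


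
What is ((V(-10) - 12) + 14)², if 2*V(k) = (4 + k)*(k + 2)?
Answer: 676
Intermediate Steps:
V(k) = (2 + k)*(4 + k)/2 (V(k) = ((4 + k)*(k + 2))/2 = ((4 + k)*(2 + k))/2 = ((2 + k)*(4 + k))/2 = (2 + k)*(4 + k)/2)
((V(-10) - 12) + 14)² = (((4 + (½)*(-10)² + 3*(-10)) - 12) + 14)² = (((4 + (½)*100 - 30) - 12) + 14)² = (((4 + 50 - 30) - 12) + 14)² = ((24 - 12) + 14)² = (12 + 14)² = 26² = 676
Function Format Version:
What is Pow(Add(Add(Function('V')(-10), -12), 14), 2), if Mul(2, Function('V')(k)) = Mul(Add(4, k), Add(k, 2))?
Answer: 676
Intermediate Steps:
Function('V')(k) = Mul(Rational(1, 2), Add(2, k), Add(4, k)) (Function('V')(k) = Mul(Rational(1, 2), Mul(Add(4, k), Add(k, 2))) = Mul(Rational(1, 2), Mul(Add(4, k), Add(2, k))) = Mul(Rational(1, 2), Mul(Add(2, k), Add(4, k))) = Mul(Rational(1, 2), Add(2, k), Add(4, k)))
Pow(Add(Add(Function('V')(-10), -12), 14), 2) = Pow(Add(Add(Add(4, Mul(Rational(1, 2), Pow(-10, 2)), Mul(3, -10)), -12), 14), 2) = Pow(Add(Add(Add(4, Mul(Rational(1, 2), 100), -30), -12), 14), 2) = Pow(Add(Add(Add(4, 50, -30), -12), 14), 2) = Pow(Add(Add(24, -12), 14), 2) = Pow(Add(12, 14), 2) = Pow(26, 2) = 676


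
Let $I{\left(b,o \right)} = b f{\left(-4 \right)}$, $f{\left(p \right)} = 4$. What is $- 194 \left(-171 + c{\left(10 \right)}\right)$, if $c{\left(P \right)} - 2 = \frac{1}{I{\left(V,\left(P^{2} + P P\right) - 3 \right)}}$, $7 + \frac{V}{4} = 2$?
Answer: $\frac{1311537}{40} \approx 32788.0$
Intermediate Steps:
$V = -20$ ($V = -28 + 4 \cdot 2 = -28 + 8 = -20$)
$I{\left(b,o \right)} = 4 b$ ($I{\left(b,o \right)} = b 4 = 4 b$)
$c{\left(P \right)} = \frac{159}{80}$ ($c{\left(P \right)} = 2 + \frac{1}{4 \left(-20\right)} = 2 + \frac{1}{-80} = 2 - \frac{1}{80} = \frac{159}{80}$)
$- 194 \left(-171 + c{\left(10 \right)}\right) = - 194 \left(-171 + \frac{159}{80}\right) = \left(-194\right) \left(- \frac{13521}{80}\right) = \frac{1311537}{40}$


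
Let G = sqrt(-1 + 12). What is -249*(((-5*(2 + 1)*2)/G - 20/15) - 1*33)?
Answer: 8549 + 7470*sqrt(11)/11 ≈ 10801.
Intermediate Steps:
G = sqrt(11) ≈ 3.3166
-249*(((-5*(2 + 1)*2)/G - 20/15) - 1*33) = -249*(((-5*(2 + 1)*2)/(sqrt(11)) - 20/15) - 1*33) = -249*(((-15*2)*(sqrt(11)/11) - 20*1/15) - 33) = -249*(((-5*6)*(sqrt(11)/11) - 4/3) - 33) = -249*((-30*sqrt(11)/11 - 4/3) - 33) = -249*((-4/3 - 30*sqrt(11)/11) - 33) = -249*(-103/3 - 30*sqrt(11)/11) = 8549 + 7470*sqrt(11)/11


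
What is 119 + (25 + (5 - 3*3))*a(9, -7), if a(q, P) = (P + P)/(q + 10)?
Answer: 1967/19 ≈ 103.53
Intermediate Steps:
a(q, P) = 2*P/(10 + q) (a(q, P) = (2*P)/(10 + q) = 2*P/(10 + q))
119 + (25 + (5 - 3*3))*a(9, -7) = 119 + (25 + (5 - 3*3))*(2*(-7)/(10 + 9)) = 119 + (25 + (5 - 9))*(2*(-7)/19) = 119 + (25 - 4)*(2*(-7)*(1/19)) = 119 + 21*(-14/19) = 119 - 294/19 = 1967/19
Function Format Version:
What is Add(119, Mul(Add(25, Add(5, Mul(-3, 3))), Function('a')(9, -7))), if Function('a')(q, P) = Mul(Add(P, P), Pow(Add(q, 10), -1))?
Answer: Rational(1967, 19) ≈ 103.53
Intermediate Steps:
Function('a')(q, P) = Mul(2, P, Pow(Add(10, q), -1)) (Function('a')(q, P) = Mul(Mul(2, P), Pow(Add(10, q), -1)) = Mul(2, P, Pow(Add(10, q), -1)))
Add(119, Mul(Add(25, Add(5, Mul(-3, 3))), Function('a')(9, -7))) = Add(119, Mul(Add(25, Add(5, Mul(-3, 3))), Mul(2, -7, Pow(Add(10, 9), -1)))) = Add(119, Mul(Add(25, Add(5, -9)), Mul(2, -7, Pow(19, -1)))) = Add(119, Mul(Add(25, -4), Mul(2, -7, Rational(1, 19)))) = Add(119, Mul(21, Rational(-14, 19))) = Add(119, Rational(-294, 19)) = Rational(1967, 19)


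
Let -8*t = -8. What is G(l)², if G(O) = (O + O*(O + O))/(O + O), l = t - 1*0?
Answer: 9/4 ≈ 2.2500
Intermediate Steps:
t = 1 (t = -⅛*(-8) = 1)
l = 1 (l = 1 - 1*0 = 1 + 0 = 1)
G(O) = (O + 2*O²)/(2*O) (G(O) = (O + O*(2*O))/((2*O)) = (O + 2*O²)*(1/(2*O)) = (O + 2*O²)/(2*O))
G(l)² = (½ + 1)² = (3/2)² = 9/4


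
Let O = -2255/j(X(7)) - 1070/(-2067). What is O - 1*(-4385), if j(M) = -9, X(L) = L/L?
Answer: 28748290/6201 ≈ 4636.1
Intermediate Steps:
X(L) = 1
O = 1556905/6201 (O = -2255/(-9) - 1070/(-2067) = -2255*(-⅑) - 1070*(-1/2067) = 2255/9 + 1070/2067 = 1556905/6201 ≈ 251.07)
O - 1*(-4385) = 1556905/6201 - 1*(-4385) = 1556905/6201 + 4385 = 28748290/6201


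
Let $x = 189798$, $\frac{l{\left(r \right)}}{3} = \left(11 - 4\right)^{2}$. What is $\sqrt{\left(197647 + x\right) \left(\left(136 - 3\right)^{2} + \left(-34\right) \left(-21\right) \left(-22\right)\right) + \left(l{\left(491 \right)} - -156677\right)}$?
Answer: $\sqrt{767685369} \approx 27707.0$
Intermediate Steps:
$l{\left(r \right)} = 147$ ($l{\left(r \right)} = 3 \left(11 - 4\right)^{2} = 3 \cdot 7^{2} = 3 \cdot 49 = 147$)
$\sqrt{\left(197647 + x\right) \left(\left(136 - 3\right)^{2} + \left(-34\right) \left(-21\right) \left(-22\right)\right) + \left(l{\left(491 \right)} - -156677\right)} = \sqrt{\left(197647 + 189798\right) \left(\left(136 - 3\right)^{2} + \left(-34\right) \left(-21\right) \left(-22\right)\right) + \left(147 - -156677\right)} = \sqrt{387445 \left(133^{2} + 714 \left(-22\right)\right) + \left(147 + 156677\right)} = \sqrt{387445 \left(17689 - 15708\right) + 156824} = \sqrt{387445 \cdot 1981 + 156824} = \sqrt{767528545 + 156824} = \sqrt{767685369}$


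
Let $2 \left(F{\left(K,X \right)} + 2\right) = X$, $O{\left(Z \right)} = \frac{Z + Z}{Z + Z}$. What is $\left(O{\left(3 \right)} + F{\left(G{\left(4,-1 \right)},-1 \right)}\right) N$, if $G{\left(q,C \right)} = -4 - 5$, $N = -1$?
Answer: $\frac{3}{2} \approx 1.5$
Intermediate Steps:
$G{\left(q,C \right)} = -9$ ($G{\left(q,C \right)} = -4 - 5 = -9$)
$O{\left(Z \right)} = 1$ ($O{\left(Z \right)} = \frac{2 Z}{2 Z} = 2 Z \frac{1}{2 Z} = 1$)
$F{\left(K,X \right)} = -2 + \frac{X}{2}$
$\left(O{\left(3 \right)} + F{\left(G{\left(4,-1 \right)},-1 \right)}\right) N = \left(1 + \left(-2 + \frac{1}{2} \left(-1\right)\right)\right) \left(-1\right) = \left(1 - \frac{5}{2}\right) \left(-1\right) = \left(- \frac{3}{2}\right) \left(-1\right) = \frac{3}{2}$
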